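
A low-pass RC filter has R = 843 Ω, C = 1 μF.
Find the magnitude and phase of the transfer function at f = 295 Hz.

Step 1 — Angular frequency: ω = 2π·295 = 1854 rad/s.
Step 2 — Transfer function: H(jω) = 1/(1 + jωRC).
Step 3 — Denominator: 1 + jωRC = 1 + j·1854·843·1e-06 = 1 + j1.563.
Step 4 — H = 0.2906 - j0.454.
Step 5 — Magnitude: |H| = 0.539 (-5.4 dB); phase: φ = -57.4°.

|H| = 0.539 (-5.4 dB), φ = -57.4°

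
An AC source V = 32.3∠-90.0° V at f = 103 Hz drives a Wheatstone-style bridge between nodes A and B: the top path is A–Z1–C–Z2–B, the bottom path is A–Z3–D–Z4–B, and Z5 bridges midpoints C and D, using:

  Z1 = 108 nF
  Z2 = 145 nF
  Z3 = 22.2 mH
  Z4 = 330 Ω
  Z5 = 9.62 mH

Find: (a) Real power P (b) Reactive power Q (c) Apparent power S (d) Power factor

Step 1 — Angular frequency: ω = 2π·f = 2π·103 = 647.2 rad/s.
Step 2 — Component impedances:
  Z1: Z = 1/(jωC) = -j/(ω·C) = 0 - j1.431e+04 Ω
  Z2: Z = 1/(jωC) = -j/(ω·C) = 0 - j1.066e+04 Ω
  Z3: Z = jωL = j·647.2·0.0222 = 0 + j14.37 Ω
  Z4: Z = R = 330 Ω
  Z5: Z = jωL = j·647.2·0.00962 = 0 + j6.226 Ω
Step 3 — Bridge requires nodal analysis (the Z5 bridge couples midpoints C and D, so the two paths cannot be reduced to a simple series/parallel combination). Setting node B to ground and injecting 1 A at node A, the 3-node admittance system at A, C, D solves to V_A = Z_AB = 329.7 + j4.166 Ω = 329.7∠0.7° Ω.
Step 4 — Source phasor: V = 32.3∠-90.0° V = 0 - j32.3 V.
Step 5 — Current: I = V / Z = -0.001238 - j0.09796 A = 0.09797∠-90.7° A.
Step 6 — Complex power: S = V·I* = 3.164 + j0.03998 VA.
Step 7 — Real power: P = Re(S) = 3.164 W.
Step 8 — Reactive power: Q = Im(S) = 0.03998 VAR.
Step 9 — Apparent power: |S| = 3.164 VA.
Step 10 — Power factor: PF = P/|S| = 0.9999 (lagging).

(a) P = 3.164 W  (b) Q = 0.03998 VAR  (c) S = 3.164 VA  (d) PF = 0.9999 (lagging)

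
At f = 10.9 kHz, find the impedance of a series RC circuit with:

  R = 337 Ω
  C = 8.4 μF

Step 1 — Angular frequency: ω = 2π·f = 2π·1.09e+04 = 6.849e+04 rad/s.
Step 2 — Component impedances:
  R: Z = R = 337 Ω
  C: Z = 1/(jωC) = -j/(ω·C) = 0 - j1.738 Ω
Step 3 — Series combination: Z_total = R + C = 337 - j1.738 Ω = 337∠-0.3° Ω.

Z = 337 - j1.738 Ω = 337∠-0.3° Ω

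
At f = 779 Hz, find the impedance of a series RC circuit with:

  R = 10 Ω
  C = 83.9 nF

Step 1 — Angular frequency: ω = 2π·f = 2π·779 = 4895 rad/s.
Step 2 — Component impedances:
  R: Z = R = 10 Ω
  C: Z = 1/(jωC) = -j/(ω·C) = 0 - j2435 Ω
Step 3 — Series combination: Z_total = R + C = 10 - j2435 Ω = 2435∠-89.8° Ω.

Z = 10 - j2435 Ω = 2435∠-89.8° Ω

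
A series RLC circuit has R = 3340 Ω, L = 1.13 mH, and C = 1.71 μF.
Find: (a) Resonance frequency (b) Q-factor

Step 1 — Resonance condition Im(Z)=0 gives ω₀ = 1/√(LC).
Step 2 — ω₀ = 1/√(0.00113·1.71e-06) = 2.275e+04 rad/s.
Step 3 — f₀ = ω₀/(2π) = 3621 Hz.
Step 4 — Series Q: Q = ω₀L/R = 2.275e+04·0.00113/3340 = 0.007697.

(a) f₀ = 3621 Hz  (b) Q = 0.007697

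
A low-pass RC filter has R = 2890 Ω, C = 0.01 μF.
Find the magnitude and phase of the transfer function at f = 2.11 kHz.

Step 1 — Angular frequency: ω = 2π·2110 = 1.326e+04 rad/s.
Step 2 — Transfer function: H(jω) = 1/(1 + jωRC).
Step 3 — Denominator: 1 + jωRC = 1 + j·1.326e+04·2890·1e-08 = 1 + j0.3831.
Step 4 — H = 0.872 - j0.3341.
Step 5 — Magnitude: |H| = 0.9338 (-0.6 dB); phase: φ = -21.0°.

|H| = 0.9338 (-0.6 dB), φ = -21.0°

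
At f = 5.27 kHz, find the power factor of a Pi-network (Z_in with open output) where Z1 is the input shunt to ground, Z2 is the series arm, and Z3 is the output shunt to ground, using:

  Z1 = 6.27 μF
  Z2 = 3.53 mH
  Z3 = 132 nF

Step 1 — Angular frequency: ω = 2π·f = 2π·5270 = 3.311e+04 rad/s.
Step 2 — Component impedances:
  Z1: Z = 1/(jωC) = -j/(ω·C) = 0 - j4.817 Ω
  Z2: Z = jωL = j·3.311e+04·0.00353 = 0 + j116.9 Ω
  Z3: Z = 1/(jωC) = -j/(ω·C) = 0 - j228.8 Ω
Step 3 — With open output, the series arm Z2 and the output shunt Z3 appear in series to ground: Z2 + Z3 = 0 - j111.9 Ω.
Step 4 — Parallel with input shunt Z1: Z_in = Z1 || (Z2 + Z3) = 0 - j4.618 Ω = 4.618∠-90.0° Ω.
Step 5 — Power factor: PF = cos(φ) = Re(Z)/|Z| = 0/4.618 = 0.
Step 6 — Type: Im(Z) = -4.618 ⇒ leading (phase φ = -90.0°).

PF = 0 (leading, φ = -90.0°)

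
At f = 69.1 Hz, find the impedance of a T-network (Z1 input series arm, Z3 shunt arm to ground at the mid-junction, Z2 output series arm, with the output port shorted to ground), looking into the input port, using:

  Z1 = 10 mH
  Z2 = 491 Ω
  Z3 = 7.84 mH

Step 1 — Angular frequency: ω = 2π·f = 2π·69.1 = 434.2 rad/s.
Step 2 — Component impedances:
  Z1: Z = jωL = j·434.2·0.01 = 0 + j4.342 Ω
  Z2: Z = R = 491 Ω
  Z3: Z = jωL = j·434.2·0.00784 = 0 + j3.404 Ω
Step 3 — With the output port shorted to ground, the output series arm Z2 runs from the junction to ground; the shunt arm Z3 also runs from the junction to ground. They appear in parallel: Z3 || Z2 = 0.0236 + j3.404 Ω.
Step 4 — Series with input arm Z1: Z_in = Z1 + (Z3 || Z2) = 0.0236 + j7.745 Ω = 7.745∠89.8° Ω.

Z = 0.0236 + j7.745 Ω = 7.745∠89.8° Ω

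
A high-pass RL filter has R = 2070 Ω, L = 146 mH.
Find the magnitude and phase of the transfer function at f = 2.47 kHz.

Step 1 — Angular frequency: ω = 2π·2470 = 1.552e+04 rad/s.
Step 2 — Transfer function: H(jω) = jωL/(R + jωL).
Step 3 — Numerator jωL = j·2266; denominator R + jωL = 2070 + j2266.
Step 4 — H = 0.5451 + j0.498.
Step 5 — Magnitude: |H| = 0.7383 (-2.6 dB); phase: φ = 42.4°.

|H| = 0.7383 (-2.6 dB), φ = 42.4°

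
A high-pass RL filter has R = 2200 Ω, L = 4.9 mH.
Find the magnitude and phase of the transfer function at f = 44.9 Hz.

Step 1 — Angular frequency: ω = 2π·44.9 = 282.1 rad/s.
Step 2 — Transfer function: H(jω) = jωL/(R + jωL).
Step 3 — Numerator jωL = j·1.382; denominator R + jωL = 2200 + j1.382.
Step 4 — H = 3.948e-07 + j0.0006283.
Step 5 — Magnitude: |H| = 0.0006283 (-64.0 dB); phase: φ = 90.0°.

|H| = 0.0006283 (-64.0 dB), φ = 90.0°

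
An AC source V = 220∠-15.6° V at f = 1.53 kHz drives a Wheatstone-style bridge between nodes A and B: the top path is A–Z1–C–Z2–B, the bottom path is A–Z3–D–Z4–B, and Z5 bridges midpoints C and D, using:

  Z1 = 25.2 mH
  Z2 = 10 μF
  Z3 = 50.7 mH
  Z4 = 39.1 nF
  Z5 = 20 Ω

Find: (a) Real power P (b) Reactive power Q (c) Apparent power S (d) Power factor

Step 1 — Angular frequency: ω = 2π·f = 2π·1530 = 9613 rad/s.
Step 2 — Component impedances:
  Z1: Z = jωL = j·9613·0.0252 = 0 + j242.3 Ω
  Z2: Z = 1/(jωC) = -j/(ω·C) = 0 - j10.4 Ω
  Z3: Z = jωL = j·9613·0.0507 = 0 + j487.4 Ω
  Z4: Z = 1/(jωC) = -j/(ω·C) = 0 - j2660 Ω
  Z5: Z = R = 20 Ω
Step 3 — Bridge requires nodal analysis (the Z5 bridge couples midpoints C and D, so the two paths cannot be reduced to a simple series/parallel combination). Setting node B to ground and injecting 1 A at node A, the 3-node admittance system at A, C, D solves to V_A = Z_AB = 2.152 + j151.5 Ω = 151.5∠89.2° Ω.
Step 4 — Source phasor: V = 220∠-15.6° V = 211.9 - j59.16 V.
Step 5 — Current: I = V / Z = -0.3706 - j1.404 A = 1.452∠-104.8° A.
Step 6 — Complex power: S = V·I* = 4.538 + j319.4 VA.
Step 7 — Real power: P = Re(S) = 4.538 W.
Step 8 — Reactive power: Q = Im(S) = 319.4 VAR.
Step 9 — Apparent power: |S| = 319.4 VA.
Step 10 — Power factor: PF = P/|S| = 0.01421 (lagging).

(a) P = 4.538 W  (b) Q = 319.4 VAR  (c) S = 319.4 VA  (d) PF = 0.01421 (lagging)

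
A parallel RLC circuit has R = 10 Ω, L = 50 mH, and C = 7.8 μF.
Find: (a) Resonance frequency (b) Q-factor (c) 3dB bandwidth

Step 1 — Resonance: ω₀ = 1/√(LC) = 1/√(0.05·7.8e-06) = 1601 rad/s.
Step 2 — f₀ = ω₀/(2π) = 254.9 Hz.
Step 3 — Parallel Q: Q = R/(ω₀L) = 10/(1601·0.05) = 0.1249.
Step 4 — Bandwidth: Δω = ω₀/Q = 1.282e+04 rad/s; BW = Δω/(2π) = 2040 Hz.

(a) f₀ = 254.9 Hz  (b) Q = 0.1249  (c) BW = 2040 Hz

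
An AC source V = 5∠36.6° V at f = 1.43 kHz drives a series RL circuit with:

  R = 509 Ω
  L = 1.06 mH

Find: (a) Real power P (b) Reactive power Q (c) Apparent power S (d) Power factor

Step 1 — Angular frequency: ω = 2π·f = 2π·1430 = 8985 rad/s.
Step 2 — Component impedances:
  R: Z = R = 509 Ω
  L: Z = jωL = j·8985·0.00106 = 0 + j9.524 Ω
Step 3 — Series combination: Z_total = R + L = 509 + j9.524 Ω = 509.1∠1.1° Ω.
Step 4 — Source phasor: V = 5∠36.6° V = 4.014 + j2.981 V.
Step 5 — Current: I = V / Z = 0.007993 + j0.005707 A = 0.009821∠35.5° A.
Step 6 — Complex power: S = V·I* = 0.0491 + j0.0009187 VA.
Step 7 — Real power: P = Re(S) = 0.0491 W.
Step 8 — Reactive power: Q = Im(S) = 0.0009187 VAR.
Step 9 — Apparent power: |S| = 0.04911 VA.
Step 10 — Power factor: PF = P/|S| = 0.9998 (lagging).

(a) P = 0.0491 W  (b) Q = 0.0009187 VAR  (c) S = 0.04911 VA  (d) PF = 0.9998 (lagging)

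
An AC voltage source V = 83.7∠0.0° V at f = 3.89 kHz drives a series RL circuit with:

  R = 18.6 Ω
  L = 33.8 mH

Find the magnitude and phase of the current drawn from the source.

Step 1 — Angular frequency: ω = 2π·f = 2π·3890 = 2.444e+04 rad/s.
Step 2 — Component impedances:
  R: Z = R = 18.6 Ω
  L: Z = jωL = j·2.444e+04·0.0338 = 0 + j826.1 Ω
Step 3 — Series combination: Z_total = R + L = 18.6 + j826.1 Ω = 826.3∠88.7° Ω.
Step 4 — Source phasor: V = 83.7∠0.0° V = 83.7 V.
Step 5 — Ohm's law: I = V / Z_total = (83.7) / (18.6 + j826.1) = 0.00228 - j0.1013 A.
Step 6 — Convert to polar: |I| = 0.1013 A, ∠I = -88.7°.

I = 0.1013∠-88.7° A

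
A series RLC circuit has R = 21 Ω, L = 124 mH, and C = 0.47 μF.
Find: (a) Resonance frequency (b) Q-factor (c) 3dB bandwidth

Step 1 — Resonance: ω₀ = 1/√(LC) = 1/√(0.124·4.7e-07) = 4142 rad/s.
Step 2 — f₀ = ω₀/(2π) = 659.3 Hz.
Step 3 — Series Q: Q = ω₀L/R = 4142·0.124/21 = 24.46.
Step 4 — Bandwidth: Δω = ω₀/Q = 169.4 rad/s; BW = Δω/(2π) = 26.95 Hz.

(a) f₀ = 659.3 Hz  (b) Q = 24.46  (c) BW = 26.95 Hz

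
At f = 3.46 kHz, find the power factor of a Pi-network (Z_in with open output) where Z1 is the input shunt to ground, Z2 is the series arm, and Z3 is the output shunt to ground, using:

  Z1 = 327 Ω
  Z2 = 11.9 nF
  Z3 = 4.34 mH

Step 1 — Angular frequency: ω = 2π·f = 2π·3460 = 2.174e+04 rad/s.
Step 2 — Component impedances:
  Z1: Z = R = 327 Ω
  Z2: Z = 1/(jωC) = -j/(ω·C) = 0 - j3865 Ω
  Z3: Z = jωL = j·2.174e+04·0.00434 = 0 + j94.35 Ω
Step 3 — With open output, the series arm Z2 and the output shunt Z3 appear in series to ground: Z2 + Z3 = 0 - j3771 Ω.
Step 4 — Parallel with input shunt Z1: Z_in = Z1 || (Z2 + Z3) = 324.6 - j28.14 Ω = 325.8∠-5.0° Ω.
Step 5 — Power factor: PF = cos(φ) = Re(Z)/|Z| = 324.6/325.8 = 0.9963.
Step 6 — Type: Im(Z) = -28.14 ⇒ leading (phase φ = -5.0°).

PF = 0.9963 (leading, φ = -5.0°)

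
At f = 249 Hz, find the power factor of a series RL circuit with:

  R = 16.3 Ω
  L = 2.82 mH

Step 1 — Angular frequency: ω = 2π·f = 2π·249 = 1565 rad/s.
Step 2 — Component impedances:
  R: Z = R = 16.3 Ω
  L: Z = jωL = j·1565·0.00282 = 0 + j4.412 Ω
Step 3 — Series combination: Z_total = R + L = 16.3 + j4.412 Ω = 16.89∠15.1° Ω.
Step 4 — Power factor: PF = cos(φ) = Re(Z)/|Z| = 16.3/16.8865 = 0.9653.
Step 5 — Type: Im(Z) = 4.412 ⇒ lagging (phase φ = 15.1°).

PF = 0.9653 (lagging, φ = 15.1°)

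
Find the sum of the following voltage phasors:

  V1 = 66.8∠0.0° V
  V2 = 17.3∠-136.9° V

Step 1 — Convert each phasor to rectangular form:
  V1 = 66.8·(cos(0.0°) + j·sin(0.0°)) = 66.8 V
  V2 = 17.3·(cos(-136.9°) + j·sin(-136.9°)) = -12.63 - j11.82 V
Step 2 — Sum components: V_total = 54.17 - j11.82 V.
Step 3 — Convert to polar: |V_total| = 55.44 V, ∠V_total = -12.3°.

V_total = 55.44∠-12.3° V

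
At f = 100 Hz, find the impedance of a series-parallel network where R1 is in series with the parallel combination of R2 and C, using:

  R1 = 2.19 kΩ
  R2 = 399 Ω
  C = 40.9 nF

Step 1 — Angular frequency: ω = 2π·f = 2π·100 = 628.3 rad/s.
Step 2 — Component impedances:
  R1: Z = R = 2190 Ω
  R2: Z = R = 399 Ω
  C: Z = 1/(jωC) = -j/(ω·C) = 0 - j3.891e+04 Ω
Step 3 — Parallel branch: R2 || C = 1/(1/R2 + 1/C) = 399 - j4.091 Ω.
Step 4 — Series with R1: Z_total = R1 + (R2 || C) = 2589 - j4.091 Ω = 2589∠-0.1° Ω.

Z = 2589 - j4.091 Ω = 2589∠-0.1° Ω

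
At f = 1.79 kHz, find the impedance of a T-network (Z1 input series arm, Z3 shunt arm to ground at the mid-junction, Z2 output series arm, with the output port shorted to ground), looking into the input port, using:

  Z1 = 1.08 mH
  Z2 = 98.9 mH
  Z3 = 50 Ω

Step 1 — Angular frequency: ω = 2π·f = 2π·1790 = 1.125e+04 rad/s.
Step 2 — Component impedances:
  Z1: Z = jωL = j·1.125e+04·0.00108 = 0 + j12.15 Ω
  Z2: Z = jωL = j·1.125e+04·0.0989 = 0 + j1112 Ω
  Z3: Z = R = 50 Ω
Step 3 — With the output port shorted to ground, the output series arm Z2 runs from the junction to ground; the shunt arm Z3 also runs from the junction to ground. They appear in parallel: Z3 || Z2 = 49.9 + j2.243 Ω.
Step 4 — Series with input arm Z1: Z_in = Z1 + (Z3 || Z2) = 49.9 + j14.39 Ω = 51.93∠16.1° Ω.

Z = 49.9 + j14.39 Ω = 51.93∠16.1° Ω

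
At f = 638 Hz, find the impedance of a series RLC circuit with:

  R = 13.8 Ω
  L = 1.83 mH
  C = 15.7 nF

Step 1 — Angular frequency: ω = 2π·f = 2π·638 = 4009 rad/s.
Step 2 — Component impedances:
  R: Z = R = 13.8 Ω
  L: Z = jωL = j·4009·0.00183 = 0 + j7.336 Ω
  C: Z = 1/(jωC) = -j/(ω·C) = 0 - j1.589e+04 Ω
Step 3 — Series combination: Z_total = R + L + C = 13.8 - j1.588e+04 Ω = 1.588e+04∠-90.0° Ω.

Z = 13.8 - j1.588e+04 Ω = 1.588e+04∠-90.0° Ω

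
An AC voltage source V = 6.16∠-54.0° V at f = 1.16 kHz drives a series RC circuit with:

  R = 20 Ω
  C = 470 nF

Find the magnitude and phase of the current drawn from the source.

Step 1 — Angular frequency: ω = 2π·f = 2π·1160 = 7288 rad/s.
Step 2 — Component impedances:
  R: Z = R = 20 Ω
  C: Z = 1/(jωC) = -j/(ω·C) = 0 - j291.9 Ω
Step 3 — Series combination: Z_total = R + C = 20 - j291.9 Ω = 292.6∠-86.1° Ω.
Step 4 — Source phasor: V = 6.16∠-54.0° V = 3.621 - j4.984 V.
Step 5 — Ohm's law: I = V / Z_total = (3.621 - j4.984) / (20 - j291.9) = 0.01784 + j0.01118 A.
Step 6 — Convert to polar: |I| = 0.02105 A, ∠I = 32.1°.

I = 0.02105∠32.1° A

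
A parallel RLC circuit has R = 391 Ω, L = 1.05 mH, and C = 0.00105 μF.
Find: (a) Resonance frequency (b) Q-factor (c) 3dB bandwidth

Step 1 — Resonance: ω₀ = 1/√(LC) = 1/√(0.00105·1.05e-09) = 9.524e+05 rad/s.
Step 2 — f₀ = ω₀/(2π) = 1.516e+05 Hz.
Step 3 — Parallel Q: Q = R/(ω₀L) = 391/(9.524e+05·0.00105) = 0.391.
Step 4 — Bandwidth: Δω = ω₀/Q = 2.436e+06 rad/s; BW = Δω/(2π) = 3.877e+05 Hz.

(a) f₀ = 1.516e+05 Hz  (b) Q = 0.391  (c) BW = 3.877e+05 Hz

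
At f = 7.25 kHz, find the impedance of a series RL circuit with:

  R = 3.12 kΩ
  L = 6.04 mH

Step 1 — Angular frequency: ω = 2π·f = 2π·7250 = 4.555e+04 rad/s.
Step 2 — Component impedances:
  R: Z = R = 3120 Ω
  L: Z = jωL = j·4.555e+04·0.00604 = 0 + j275.1 Ω
Step 3 — Series combination: Z_total = R + L = 3120 + j275.1 Ω = 3132∠5.0° Ω.

Z = 3120 + j275.1 Ω = 3132∠5.0° Ω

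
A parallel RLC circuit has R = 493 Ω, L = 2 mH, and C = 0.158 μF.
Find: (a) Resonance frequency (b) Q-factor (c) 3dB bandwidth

Step 1 — Resonance: ω₀ = 1/√(LC) = 1/√(0.002·1.58e-07) = 5.625e+04 rad/s.
Step 2 — f₀ = ω₀/(2π) = 8953 Hz.
Step 3 — Parallel Q: Q = R/(ω₀L) = 493/(5.625e+04·0.002) = 4.382.
Step 4 — Bandwidth: Δω = ω₀/Q = 1.284e+04 rad/s; BW = Δω/(2π) = 2043 Hz.

(a) f₀ = 8953 Hz  (b) Q = 4.382  (c) BW = 2043 Hz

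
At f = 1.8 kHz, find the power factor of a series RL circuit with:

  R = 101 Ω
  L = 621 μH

Step 1 — Angular frequency: ω = 2π·f = 2π·1800 = 1.131e+04 rad/s.
Step 2 — Component impedances:
  R: Z = R = 101 Ω
  L: Z = jωL = j·1.131e+04·0.000621 = 0 + j7.023 Ω
Step 3 — Series combination: Z_total = R + L = 101 + j7.023 Ω = 101.2∠4.0° Ω.
Step 4 — Power factor: PF = cos(φ) = Re(Z)/|Z| = 101/101.24 = 0.9976.
Step 5 — Type: Im(Z) = 7.023 ⇒ lagging (phase φ = 4.0°).

PF = 0.9976 (lagging, φ = 4.0°)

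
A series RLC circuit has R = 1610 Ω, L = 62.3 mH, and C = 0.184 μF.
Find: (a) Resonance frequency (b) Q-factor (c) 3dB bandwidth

Step 1 — Resonance condition Im(Z)=0 gives ω₀ = 1/√(LC).
Step 2 — ω₀ = 1/√(0.0623·1.84e-07) = 9340 rad/s.
Step 3 — f₀ = ω₀/(2π) = 1487 Hz.
Step 4 — Series Q: Q = ω₀L/R = 9340·0.0623/1610 = 0.3614.
Step 5 — 3dB bandwidth: Δω = ω₀/Q = 2.584e+04 rad/s; BW = Δω/(2π) = 4113 Hz.

(a) f₀ = 1487 Hz  (b) Q = 0.3614  (c) BW = 4113 Hz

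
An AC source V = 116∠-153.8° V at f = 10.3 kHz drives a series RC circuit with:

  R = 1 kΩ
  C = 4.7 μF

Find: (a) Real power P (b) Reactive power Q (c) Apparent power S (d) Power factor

Step 1 — Angular frequency: ω = 2π·f = 2π·1.03e+04 = 6.472e+04 rad/s.
Step 2 — Component impedances:
  R: Z = R = 1000 Ω
  C: Z = 1/(jωC) = -j/(ω·C) = 0 - j3.288 Ω
Step 3 — Series combination: Z_total = R + C = 1000 - j3.288 Ω = 1000∠-0.2° Ω.
Step 4 — Source phasor: V = 116∠-153.8° V = -104.1 - j51.21 V.
Step 5 — Current: I = V / Z = -0.1039 - j0.05156 A = 0.116∠-153.6° A.
Step 6 — Complex power: S = V·I* = 13.46 - j0.04424 VA.
Step 7 — Real power: P = Re(S) = 13.46 W.
Step 8 — Reactive power: Q = Im(S) = -0.04424 VAR.
Step 9 — Apparent power: |S| = 13.46 VA.
Step 10 — Power factor: PF = P/|S| = 1 (leading).

(a) P = 13.46 W  (b) Q = -0.04424 VAR  (c) S = 13.46 VA  (d) PF = 1 (leading)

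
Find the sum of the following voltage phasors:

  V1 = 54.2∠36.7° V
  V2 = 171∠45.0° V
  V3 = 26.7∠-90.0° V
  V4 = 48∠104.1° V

Step 1 — Convert each phasor to rectangular form:
  V1 = 54.2·(cos(36.7°) + j·sin(36.7°)) = 43.46 + j32.39 V
  V2 = 171·(cos(45.0°) + j·sin(45.0°)) = 120.9 + j120.9 V
  V3 = 26.7·(cos(-90.0°) + j·sin(-90.0°)) = 0 - j26.7 V
  V4 = 48·(cos(104.1°) + j·sin(104.1°)) = -11.69 + j46.55 V
Step 2 — Sum components: V_total = 152.7 + j173.2 V.
Step 3 — Convert to polar: |V_total| = 230.9 V, ∠V_total = 48.6°.

V_total = 230.9∠48.6° V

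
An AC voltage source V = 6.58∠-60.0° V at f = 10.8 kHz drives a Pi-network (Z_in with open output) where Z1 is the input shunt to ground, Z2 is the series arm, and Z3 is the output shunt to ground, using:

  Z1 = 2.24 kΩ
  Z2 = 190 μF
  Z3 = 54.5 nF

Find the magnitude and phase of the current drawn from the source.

Step 1 — Angular frequency: ω = 2π·f = 2π·1.08e+04 = 6.786e+04 rad/s.
Step 2 — Component impedances:
  Z1: Z = R = 2240 Ω
  Z2: Z = 1/(jωC) = -j/(ω·C) = 0 - j0.07756 Ω
  Z3: Z = 1/(jωC) = -j/(ω·C) = 0 - j270.4 Ω
Step 3 — With open output, the series arm Z2 and the output shunt Z3 appear in series to ground: Z2 + Z3 = 0 - j270.5 Ω.
Step 4 — Parallel with input shunt Z1: Z_in = Z1 || (Z2 + Z3) = 32.19 - j266.6 Ω = 268.5∠-83.1° Ω.
Step 5 — Source phasor: V = 6.58∠-60.0° V = 3.29 - j5.698 V.
Step 6 — Ohm's law: I = V / Z_total = (3.29 - j5.698) / (32.19 - j266.6) = 0.02254 + j0.00962 A.
Step 7 — Convert to polar: |I| = 0.0245 A, ∠I = 23.1°.

I = 0.0245∠23.1° A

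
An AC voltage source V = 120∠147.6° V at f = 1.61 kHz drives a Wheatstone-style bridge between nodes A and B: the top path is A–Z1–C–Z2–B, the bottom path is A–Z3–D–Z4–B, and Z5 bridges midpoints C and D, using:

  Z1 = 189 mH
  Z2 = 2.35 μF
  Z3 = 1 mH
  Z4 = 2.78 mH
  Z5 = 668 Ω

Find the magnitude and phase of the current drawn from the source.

Step 1 — Angular frequency: ω = 2π·f = 2π·1610 = 1.012e+04 rad/s.
Step 2 — Component impedances:
  Z1: Z = jωL = j·1.012e+04·0.189 = 0 + j1912 Ω
  Z2: Z = 1/(jωC) = -j/(ω·C) = 0 - j42.07 Ω
  Z3: Z = jωL = j·1.012e+04·0.001 = 0 + j10.12 Ω
  Z4: Z = jωL = j·1.012e+04·0.00278 = 0 + j28.12 Ω
  Z5: Z = R = 668 Ω
Step 3 — Bridge requires nodal analysis (the Z5 bridge couples midpoints C and D, so the two paths cannot be reduced to a simple series/parallel combination). Setting node B to ground and injecting 1 A at node A, the 3-node admittance system at A, C, D solves to V_A = Z_AB = 1.207 + j37.5 Ω = 37.52∠88.2° Ω.
Step 4 — Source phasor: V = 120∠147.6° V = -101.3 + j64.3 V.
Step 5 — Ohm's law: I = V / Z_total = (-101.3 + j64.3) / (1.207 + j37.5) = 1.626 + j2.754 A.
Step 6 — Convert to polar: |I| = 3.199 A, ∠I = 59.4°.

I = 3.199∠59.4° A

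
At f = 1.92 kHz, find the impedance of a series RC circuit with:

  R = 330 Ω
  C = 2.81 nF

Step 1 — Angular frequency: ω = 2π·f = 2π·1920 = 1.206e+04 rad/s.
Step 2 — Component impedances:
  R: Z = R = 330 Ω
  C: Z = 1/(jωC) = -j/(ω·C) = 0 - j2.95e+04 Ω
Step 3 — Series combination: Z_total = R + C = 330 - j2.95e+04 Ω = 2.95e+04∠-89.4° Ω.

Z = 330 - j2.95e+04 Ω = 2.95e+04∠-89.4° Ω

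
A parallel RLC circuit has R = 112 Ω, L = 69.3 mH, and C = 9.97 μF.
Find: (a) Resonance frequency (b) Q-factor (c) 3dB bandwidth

Step 1 — Resonance: ω₀ = 1/√(LC) = 1/√(0.0693·9.97e-06) = 1203 rad/s.
Step 2 — f₀ = ω₀/(2π) = 191.5 Hz.
Step 3 — Parallel Q: Q = R/(ω₀L) = 112/(1203·0.0693) = 1.343.
Step 4 — Bandwidth: Δω = ω₀/Q = 895.5 rad/s; BW = Δω/(2π) = 142.5 Hz.

(a) f₀ = 191.5 Hz  (b) Q = 1.343  (c) BW = 142.5 Hz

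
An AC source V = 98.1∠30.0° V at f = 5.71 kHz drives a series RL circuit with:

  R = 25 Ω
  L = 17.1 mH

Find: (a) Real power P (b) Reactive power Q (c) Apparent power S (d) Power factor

Step 1 — Angular frequency: ω = 2π·f = 2π·5710 = 3.588e+04 rad/s.
Step 2 — Component impedances:
  R: Z = R = 25 Ω
  L: Z = jωL = j·3.588e+04·0.0171 = 0 + j613.5 Ω
Step 3 — Series combination: Z_total = R + L = 25 + j613.5 Ω = 614∠87.7° Ω.
Step 4 — Source phasor: V = 98.1∠30.0° V = 84.96 + j49.05 V.
Step 5 — Current: I = V / Z = 0.08545 - j0.135 A = 0.1598∠-57.7° A.
Step 6 — Complex power: S = V·I* = 0.6382 + j15.66 VA.
Step 7 — Real power: P = Re(S) = 0.6382 W.
Step 8 — Reactive power: Q = Im(S) = 15.66 VAR.
Step 9 — Apparent power: |S| = 15.67 VA.
Step 10 — Power factor: PF = P/|S| = 0.04072 (lagging).

(a) P = 0.6382 W  (b) Q = 15.66 VAR  (c) S = 15.67 VA  (d) PF = 0.04072 (lagging)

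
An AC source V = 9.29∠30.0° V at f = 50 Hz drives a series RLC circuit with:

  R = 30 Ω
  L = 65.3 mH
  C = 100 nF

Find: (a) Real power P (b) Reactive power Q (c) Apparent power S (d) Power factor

Step 1 — Angular frequency: ω = 2π·f = 2π·50 = 314.2 rad/s.
Step 2 — Component impedances:
  R: Z = R = 30 Ω
  L: Z = jωL = j·314.2·0.0653 = 0 + j20.51 Ω
  C: Z = 1/(jωC) = -j/(ω·C) = 0 - j3.183e+04 Ω
Step 3 — Series combination: Z_total = R + L + C = 30 - j3.181e+04 Ω = 3.181e+04∠-89.9° Ω.
Step 4 — Source phasor: V = 9.29∠30.0° V = 8.045 + j4.645 V.
Step 5 — Current: I = V / Z = -0.0001458 + j0.0002531 A = 0.000292∠119.9° A.
Step 6 — Complex power: S = V·I* = 2.559e-06 - j0.002713 VA.
Step 7 — Real power: P = Re(S) = 2.559e-06 W.
Step 8 — Reactive power: Q = Im(S) = -0.002713 VAR.
Step 9 — Apparent power: |S| = 0.002713 VA.
Step 10 — Power factor: PF = P/|S| = 0.0009431 (leading).

(a) P = 2.559e-06 W  (b) Q = -0.002713 VAR  (c) S = 0.002713 VA  (d) PF = 0.0009431 (leading)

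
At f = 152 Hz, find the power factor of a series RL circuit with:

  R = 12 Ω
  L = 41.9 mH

Step 1 — Angular frequency: ω = 2π·f = 2π·152 = 955 rad/s.
Step 2 — Component impedances:
  R: Z = R = 12 Ω
  L: Z = jωL = j·955·0.0419 = 0 + j40.02 Ω
Step 3 — Series combination: Z_total = R + L = 12 + j40.02 Ω = 41.78∠73.3° Ω.
Step 4 — Power factor: PF = cos(φ) = Re(Z)/|Z| = 12/41.78 = 0.2872.
Step 5 — Type: Im(Z) = 40.02 ⇒ lagging (phase φ = 73.3°).

PF = 0.2872 (lagging, φ = 73.3°)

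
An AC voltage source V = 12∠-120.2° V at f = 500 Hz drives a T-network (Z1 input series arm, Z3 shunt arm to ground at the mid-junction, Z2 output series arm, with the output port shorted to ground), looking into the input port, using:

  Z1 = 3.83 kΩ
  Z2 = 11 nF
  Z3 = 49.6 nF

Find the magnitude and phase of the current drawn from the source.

Step 1 — Angular frequency: ω = 2π·f = 2π·500 = 3142 rad/s.
Step 2 — Component impedances:
  Z1: Z = R = 3830 Ω
  Z2: Z = 1/(jωC) = -j/(ω·C) = 0 - j2.894e+04 Ω
  Z3: Z = 1/(jωC) = -j/(ω·C) = 0 - j6418 Ω
Step 3 — With the output port shorted to ground, the output series arm Z2 runs from the junction to ground; the shunt arm Z3 also runs from the junction to ground. They appear in parallel: Z3 || Z2 = 0 - j5253 Ω.
Step 4 — Series with input arm Z1: Z_in = Z1 + (Z3 || Z2) = 3830 - j5253 Ω = 6501∠-53.9° Ω.
Step 5 — Source phasor: V = 12∠-120.2° V = -6.036 - j10.37 V.
Step 6 — Ohm's law: I = V / Z_total = (-6.036 - j10.37) / (3830 - j5253) = 0.000742 - j0.00169 A.
Step 7 — Convert to polar: |I| = 0.001846 A, ∠I = -66.3°.

I = 0.001846∠-66.3° A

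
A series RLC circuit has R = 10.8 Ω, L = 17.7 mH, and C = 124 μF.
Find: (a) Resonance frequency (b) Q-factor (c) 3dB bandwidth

Step 1 — Resonance: ω₀ = 1/√(LC) = 1/√(0.0177·0.000124) = 675 rad/s.
Step 2 — f₀ = ω₀/(2π) = 107.4 Hz.
Step 3 — Series Q: Q = ω₀L/R = 675·0.0177/10.8 = 1.106.
Step 4 — Bandwidth: Δω = ω₀/Q = 610.2 rad/s; BW = Δω/(2π) = 97.11 Hz.

(a) f₀ = 107.4 Hz  (b) Q = 1.106  (c) BW = 97.11 Hz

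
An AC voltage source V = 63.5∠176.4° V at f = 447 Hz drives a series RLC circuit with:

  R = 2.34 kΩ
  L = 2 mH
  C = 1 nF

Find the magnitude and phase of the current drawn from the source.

Step 1 — Angular frequency: ω = 2π·f = 2π·447 = 2809 rad/s.
Step 2 — Component impedances:
  R: Z = R = 2340 Ω
  L: Z = jωL = j·2809·0.002 = 0 + j5.617 Ω
  C: Z = 1/(jωC) = -j/(ω·C) = 0 - j3.561e+05 Ω
Step 3 — Series combination: Z_total = R + L + C = 2340 - j3.56e+05 Ω = 3.561e+05∠-89.6° Ω.
Step 4 — Source phasor: V = 63.5∠176.4° V = -63.37 + j3.987 V.
Step 5 — Ohm's law: I = V / Z_total = (-63.37 + j3.987) / (2340 - j3.56e+05) = -1.237e-05 - j0.0001779 A.
Step 6 — Convert to polar: |I| = 0.0001783 A, ∠I = -94.0°.

I = 0.0001783∠-94.0° A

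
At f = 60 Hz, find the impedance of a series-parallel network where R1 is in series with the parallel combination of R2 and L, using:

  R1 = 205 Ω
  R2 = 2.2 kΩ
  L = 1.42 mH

Step 1 — Angular frequency: ω = 2π·f = 2π·60 = 377 rad/s.
Step 2 — Component impedances:
  R1: Z = R = 205 Ω
  R2: Z = R = 2200 Ω
  L: Z = jωL = j·377·0.00142 = 0 + j0.5353 Ω
Step 3 — Parallel branch: R2 || L = 1/(1/R2 + 1/L) = 0.0001303 + j0.5353 Ω.
Step 4 — Series with R1: Z_total = R1 + (R2 || L) = 205 + j0.5353 Ω = 205∠0.1° Ω.

Z = 205 + j0.5353 Ω = 205∠0.1° Ω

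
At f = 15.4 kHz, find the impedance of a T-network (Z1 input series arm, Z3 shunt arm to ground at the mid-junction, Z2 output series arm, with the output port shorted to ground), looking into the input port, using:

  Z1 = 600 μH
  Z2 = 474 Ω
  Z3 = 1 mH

Step 1 — Angular frequency: ω = 2π·f = 2π·1.54e+04 = 9.676e+04 rad/s.
Step 2 — Component impedances:
  Z1: Z = jωL = j·9.676e+04·0.0006 = 0 + j58.06 Ω
  Z2: Z = R = 474 Ω
  Z3: Z = jωL = j·9.676e+04·0.001 = 0 + j96.76 Ω
Step 3 — With the output port shorted to ground, the output series arm Z2 runs from the junction to ground; the shunt arm Z3 also runs from the junction to ground. They appear in parallel: Z3 || Z2 = 18.96 + j92.89 Ω.
Step 4 — Series with input arm Z1: Z_in = Z1 + (Z3 || Z2) = 18.96 + j150.9 Ω = 152.1∠82.8° Ω.

Z = 18.96 + j150.9 Ω = 152.1∠82.8° Ω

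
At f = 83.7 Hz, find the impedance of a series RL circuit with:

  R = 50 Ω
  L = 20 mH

Step 1 — Angular frequency: ω = 2π·f = 2π·83.7 = 525.9 rad/s.
Step 2 — Component impedances:
  R: Z = R = 50 Ω
  L: Z = jωL = j·525.9·0.02 = 0 + j10.52 Ω
Step 3 — Series combination: Z_total = R + L = 50 + j10.52 Ω = 51.09∠11.9° Ω.

Z = 50 + j10.52 Ω = 51.09∠11.9° Ω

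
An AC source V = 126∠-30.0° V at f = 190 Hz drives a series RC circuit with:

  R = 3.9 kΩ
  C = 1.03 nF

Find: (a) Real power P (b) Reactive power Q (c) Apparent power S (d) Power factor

Step 1 — Angular frequency: ω = 2π·f = 2π·190 = 1194 rad/s.
Step 2 — Component impedances:
  R: Z = R = 3900 Ω
  C: Z = 1/(jωC) = -j/(ω·C) = 0 - j8.133e+05 Ω
Step 3 — Series combination: Z_total = R + C = 3900 - j8.133e+05 Ω = 8.133e+05∠-89.7° Ω.
Step 4 — Source phasor: V = 126∠-30.0° V = 109.1 - j63 V.
Step 5 — Current: I = V / Z = 7.811e-05 + j0.0001338 A = 0.0001549∠59.7° A.
Step 6 — Complex power: S = V·I* = 9.361e-05 - j0.01952 VA.
Step 7 — Real power: P = Re(S) = 9.361e-05 W.
Step 8 — Reactive power: Q = Im(S) = -0.01952 VAR.
Step 9 — Apparent power: |S| = 0.01952 VA.
Step 10 — Power factor: PF = P/|S| = 0.004795 (leading).

(a) P = 9.361e-05 W  (b) Q = -0.01952 VAR  (c) S = 0.01952 VA  (d) PF = 0.004795 (leading)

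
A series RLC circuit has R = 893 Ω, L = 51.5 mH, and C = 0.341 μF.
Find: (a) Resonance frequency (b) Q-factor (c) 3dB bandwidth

Step 1 — Resonance: ω₀ = 1/√(LC) = 1/√(0.0515·3.41e-07) = 7546 rad/s.
Step 2 — f₀ = ω₀/(2π) = 1201 Hz.
Step 3 — Series Q: Q = ω₀L/R = 7546·0.0515/893 = 0.4352.
Step 4 — Bandwidth: Δω = ω₀/Q = 1.734e+04 rad/s; BW = Δω/(2π) = 2760 Hz.

(a) f₀ = 1201 Hz  (b) Q = 0.4352  (c) BW = 2760 Hz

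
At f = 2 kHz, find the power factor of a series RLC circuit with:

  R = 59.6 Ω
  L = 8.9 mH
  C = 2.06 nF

Step 1 — Angular frequency: ω = 2π·f = 2π·2000 = 1.257e+04 rad/s.
Step 2 — Component impedances:
  R: Z = R = 59.6 Ω
  L: Z = jωL = j·1.257e+04·0.0089 = 0 + j111.8 Ω
  C: Z = 1/(jωC) = -j/(ω·C) = 0 - j3.863e+04 Ω
Step 3 — Series combination: Z_total = R + L + C = 59.6 - j3.852e+04 Ω = 3.852e+04∠-89.9° Ω.
Step 4 — Power factor: PF = cos(φ) = Re(Z)/|Z| = 59.6/3.852e+04 = 0.001547.
Step 5 — Type: Im(Z) = -3.852e+04 ⇒ leading (phase φ = -89.9°).

PF = 0.001547 (leading, φ = -89.9°)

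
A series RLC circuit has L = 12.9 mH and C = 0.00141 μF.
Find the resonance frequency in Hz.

Step 1 — Resonance condition Im(Z)=0 gives ω₀ = 1/√(LC).
Step 2 — ω₀ = 1/√(0.0129·1.41e-09) = 2.345e+05 rad/s.
Step 3 — f₀ = ω₀/(2π) = 3.732e+04 Hz.

f₀ = 3.732e+04 Hz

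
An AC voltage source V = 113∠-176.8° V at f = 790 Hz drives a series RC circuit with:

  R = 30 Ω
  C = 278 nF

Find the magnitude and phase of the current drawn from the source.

Step 1 — Angular frequency: ω = 2π·f = 2π·790 = 4964 rad/s.
Step 2 — Component impedances:
  R: Z = R = 30 Ω
  C: Z = 1/(jωC) = -j/(ω·C) = 0 - j724.7 Ω
Step 3 — Series combination: Z_total = R + C = 30 - j724.7 Ω = 725.3∠-87.6° Ω.
Step 4 — Source phasor: V = 113∠-176.8° V = -112.8 - j6.308 V.
Step 5 — Ohm's law: I = V / Z_total = (-112.8 - j6.308) / (30 - j724.7) = 0.002255 - j0.1558 A.
Step 6 — Convert to polar: |I| = 0.1558 A, ∠I = -89.2°.

I = 0.1558∠-89.2° A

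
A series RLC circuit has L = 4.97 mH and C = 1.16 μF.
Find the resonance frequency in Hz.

Step 1 — Resonance condition Im(Z)=0 gives ω₀ = 1/√(LC).
Step 2 — ω₀ = 1/√(0.00497·1.16e-06) = 1.317e+04 rad/s.
Step 3 — f₀ = ω₀/(2π) = 2096 Hz.

f₀ = 2096 Hz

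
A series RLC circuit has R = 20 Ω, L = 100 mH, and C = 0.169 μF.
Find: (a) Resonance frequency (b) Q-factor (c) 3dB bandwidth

Step 1 — Resonance: ω₀ = 1/√(LC) = 1/√(0.1·1.69e-07) = 7692 rad/s.
Step 2 — f₀ = ω₀/(2π) = 1224 Hz.
Step 3 — Series Q: Q = ω₀L/R = 7692·0.1/20 = 38.46.
Step 4 — Bandwidth: Δω = ω₀/Q = 200 rad/s; BW = Δω/(2π) = 31.83 Hz.

(a) f₀ = 1224 Hz  (b) Q = 38.46  (c) BW = 31.83 Hz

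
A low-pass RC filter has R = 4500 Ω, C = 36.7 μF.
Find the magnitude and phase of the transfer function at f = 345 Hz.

Step 1 — Angular frequency: ω = 2π·345 = 2168 rad/s.
Step 2 — Transfer function: H(jω) = 1/(1 + jωRC).
Step 3 — Denominator: 1 + jωRC = 1 + j·2168·4500·3.67e-05 = 1 + j358.
Step 4 — H = 7.803e-06 - j0.002793.
Step 5 — Magnitude: |H| = 0.002793 (-51.1 dB); phase: φ = -89.8°.

|H| = 0.002793 (-51.1 dB), φ = -89.8°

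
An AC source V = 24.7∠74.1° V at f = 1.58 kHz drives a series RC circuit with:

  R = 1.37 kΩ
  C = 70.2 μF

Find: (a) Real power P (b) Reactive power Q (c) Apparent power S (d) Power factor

Step 1 — Angular frequency: ω = 2π·f = 2π·1580 = 9927 rad/s.
Step 2 — Component impedances:
  R: Z = R = 1370 Ω
  C: Z = 1/(jωC) = -j/(ω·C) = 0 - j1.435 Ω
Step 3 — Series combination: Z_total = R + C = 1370 - j1.435 Ω = 1370∠-0.1° Ω.
Step 4 — Source phasor: V = 24.7∠74.1° V = 6.767 + j23.76 V.
Step 5 — Current: I = V / Z = 0.004921 + j0.01734 A = 0.01803∠74.2° A.
Step 6 — Complex power: S = V·I* = 0.4453 - j0.0004664 VA.
Step 7 — Real power: P = Re(S) = 0.4453 W.
Step 8 — Reactive power: Q = Im(S) = -0.0004664 VAR.
Step 9 — Apparent power: |S| = 0.4453 VA.
Step 10 — Power factor: PF = P/|S| = 1 (leading).

(a) P = 0.4453 W  (b) Q = -0.0004664 VAR  (c) S = 0.4453 VA  (d) PF = 1 (leading)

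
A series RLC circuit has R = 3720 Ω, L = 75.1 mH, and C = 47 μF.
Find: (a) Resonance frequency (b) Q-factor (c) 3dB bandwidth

Step 1 — Resonance: ω₀ = 1/√(LC) = 1/√(0.0751·4.7e-05) = 532.3 rad/s.
Step 2 — f₀ = ω₀/(2π) = 84.71 Hz.
Step 3 — Series Q: Q = ω₀L/R = 532.3·0.0751/3720 = 0.01075.
Step 4 — Bandwidth: Δω = ω₀/Q = 4.953e+04 rad/s; BW = Δω/(2π) = 7884 Hz.

(a) f₀ = 84.71 Hz  (b) Q = 0.01075  (c) BW = 7884 Hz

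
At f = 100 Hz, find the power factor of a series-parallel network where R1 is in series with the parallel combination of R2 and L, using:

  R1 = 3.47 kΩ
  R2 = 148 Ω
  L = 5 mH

Step 1 — Angular frequency: ω = 2π·f = 2π·100 = 628.3 rad/s.
Step 2 — Component impedances:
  R1: Z = R = 3470 Ω
  R2: Z = R = 148 Ω
  L: Z = jωL = j·628.3·0.005 = 0 + j3.142 Ω
Step 3 — Parallel branch: R2 || L = 1/(1/R2 + 1/L) = 0.06666 + j3.14 Ω.
Step 4 — Series with R1: Z_total = R1 + (R2 || L) = 3470 + j3.14 Ω = 3470∠0.1° Ω.
Step 5 — Power factor: PF = cos(φ) = Re(Z)/|Z| = 3470/3470 = 1.
Step 6 — Type: Im(Z) = 3.14 ⇒ lagging (phase φ = 0.1°).

PF = 1 (lagging, φ = 0.1°)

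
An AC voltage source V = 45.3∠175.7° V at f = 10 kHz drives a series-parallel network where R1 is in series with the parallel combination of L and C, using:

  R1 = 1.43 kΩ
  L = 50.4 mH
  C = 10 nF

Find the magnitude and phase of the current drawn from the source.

Step 1 — Angular frequency: ω = 2π·f = 2π·1e+04 = 6.283e+04 rad/s.
Step 2 — Component impedances:
  R1: Z = R = 1430 Ω
  L: Z = jωL = j·6.283e+04·0.0504 = 0 + j3167 Ω
  C: Z = 1/(jωC) = -j/(ω·C) = 0 - j1592 Ω
Step 3 — Parallel branch: L || C = 1/(1/L + 1/C) = 0 - j3200 Ω.
Step 4 — Series with R1: Z_total = R1 + (L || C) = 1430 - j3200 Ω = 3505∠-65.9° Ω.
Step 5 — Source phasor: V = 45.3∠175.7° V = -45.17 + j3.397 V.
Step 6 — Ohm's law: I = V / Z_total = (-45.17 + j3.397) / (1430 - j3200) = -0.006144 - j0.01137 A.
Step 7 — Convert to polar: |I| = 0.01293 A, ∠I = -118.4°.

I = 0.01293∠-118.4° A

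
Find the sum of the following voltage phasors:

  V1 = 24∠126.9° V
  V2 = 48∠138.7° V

Step 1 — Convert each phasor to rectangular form:
  V1 = 24·(cos(126.9°) + j·sin(126.9°)) = -14.41 + j19.19 V
  V2 = 48·(cos(138.7°) + j·sin(138.7°)) = -36.06 + j31.68 V
Step 2 — Sum components: V_total = -50.47 + j50.87 V.
Step 3 — Convert to polar: |V_total| = 71.66 V, ∠V_total = 134.8°.

V_total = 71.66∠134.8° V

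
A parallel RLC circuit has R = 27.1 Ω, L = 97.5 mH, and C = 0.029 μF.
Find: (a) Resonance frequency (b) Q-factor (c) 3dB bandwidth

Step 1 — Resonance: ω₀ = 1/√(LC) = 1/√(0.0975·2.9e-08) = 1.881e+04 rad/s.
Step 2 — f₀ = ω₀/(2π) = 2993 Hz.
Step 3 — Parallel Q: Q = R/(ω₀L) = 27.1/(1.881e+04·0.0975) = 0.01478.
Step 4 — Bandwidth: Δω = ω₀/Q = 1.272e+06 rad/s; BW = Δω/(2π) = 2.025e+05 Hz.

(a) f₀ = 2993 Hz  (b) Q = 0.01478  (c) BW = 2.025e+05 Hz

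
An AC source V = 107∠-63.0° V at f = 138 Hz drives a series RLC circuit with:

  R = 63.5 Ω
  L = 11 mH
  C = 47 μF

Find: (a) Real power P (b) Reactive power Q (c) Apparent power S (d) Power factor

Step 1 — Angular frequency: ω = 2π·f = 2π·138 = 867.1 rad/s.
Step 2 — Component impedances:
  R: Z = R = 63.5 Ω
  L: Z = jωL = j·867.1·0.011 = 0 + j9.538 Ω
  C: Z = 1/(jωC) = -j/(ω·C) = 0 - j24.54 Ω
Step 3 — Series combination: Z_total = R + L + C = 63.5 - j15 Ω = 65.25∠-13.3° Ω.
Step 4 — Source phasor: V = 107∠-63.0° V = 48.58 - j95.34 V.
Step 5 — Current: I = V / Z = 1.06 - j1.251 A = 1.64∠-49.7° A.
Step 6 — Complex power: S = V·I* = 170.8 - j40.34 VA.
Step 7 — Real power: P = Re(S) = 170.8 W.
Step 8 — Reactive power: Q = Im(S) = -40.34 VAR.
Step 9 — Apparent power: |S| = 175.5 VA.
Step 10 — Power factor: PF = P/|S| = 0.9732 (leading).

(a) P = 170.8 W  (b) Q = -40.34 VAR  (c) S = 175.5 VA  (d) PF = 0.9732 (leading)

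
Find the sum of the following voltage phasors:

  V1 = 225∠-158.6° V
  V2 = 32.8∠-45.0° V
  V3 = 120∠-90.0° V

Step 1 — Convert each phasor to rectangular form:
  V1 = 225·(cos(-158.6°) + j·sin(-158.6°)) = -209.5 - j82.1 V
  V2 = 32.8·(cos(-45.0°) + j·sin(-45.0°)) = 23.19 - j23.19 V
  V3 = 120·(cos(-90.0°) + j·sin(-90.0°)) = 0 - j120 V
Step 2 — Sum components: V_total = -186.3 - j225.3 V.
Step 3 — Convert to polar: |V_total| = 292.3 V, ∠V_total = -129.6°.

V_total = 292.3∠-129.6° V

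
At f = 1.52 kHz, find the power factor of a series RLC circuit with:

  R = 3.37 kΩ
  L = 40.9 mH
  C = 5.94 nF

Step 1 — Angular frequency: ω = 2π·f = 2π·1520 = 9550 rad/s.
Step 2 — Component impedances:
  R: Z = R = 3370 Ω
  L: Z = jωL = j·9550·0.0409 = 0 + j390.6 Ω
  C: Z = 1/(jωC) = -j/(ω·C) = 0 - j1.763e+04 Ω
Step 3 — Series combination: Z_total = R + L + C = 3370 - j1.724e+04 Ω = 1.756e+04∠-78.9° Ω.
Step 4 — Power factor: PF = cos(φ) = Re(Z)/|Z| = 3370/1.756e+04 = 0.1919.
Step 5 — Type: Im(Z) = -1.724e+04 ⇒ leading (phase φ = -78.9°).

PF = 0.1919 (leading, φ = -78.9°)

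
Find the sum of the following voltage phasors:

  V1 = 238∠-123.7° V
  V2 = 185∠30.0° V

Step 1 — Convert each phasor to rectangular form:
  V1 = 238·(cos(-123.7°) + j·sin(-123.7°)) = -132.1 - j198 V
  V2 = 185·(cos(30.0°) + j·sin(30.0°)) = 160.2 + j92.5 V
Step 2 — Sum components: V_total = 28.16 - j105.5 V.
Step 3 — Convert to polar: |V_total| = 109.2 V, ∠V_total = -75.1°.

V_total = 109.2∠-75.1° V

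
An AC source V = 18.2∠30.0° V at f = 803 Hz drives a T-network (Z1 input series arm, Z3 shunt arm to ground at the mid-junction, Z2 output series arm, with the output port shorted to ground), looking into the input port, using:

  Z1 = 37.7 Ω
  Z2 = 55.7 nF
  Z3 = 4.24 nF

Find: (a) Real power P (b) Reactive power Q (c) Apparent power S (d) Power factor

Step 1 — Angular frequency: ω = 2π·f = 2π·803 = 5045 rad/s.
Step 2 — Component impedances:
  Z1: Z = R = 37.7 Ω
  Z2: Z = 1/(jωC) = -j/(ω·C) = 0 - j3558 Ω
  Z3: Z = 1/(jωC) = -j/(ω·C) = 0 - j4.675e+04 Ω
Step 3 — With the output port shorted to ground, the output series arm Z2 runs from the junction to ground; the shunt arm Z3 also runs from the junction to ground. They appear in parallel: Z3 || Z2 = 0 - j3307 Ω.
Step 4 — Series with input arm Z1: Z_in = Z1 + (Z3 || Z2) = 37.7 - j3307 Ω = 3307∠-89.3° Ω.
Step 5 — Source phasor: V = 18.2∠30.0° V = 15.76 + j9.1 V.
Step 6 — Current: I = V / Z = -0.002697 + j0.004797 A = 0.005504∠119.3° A.
Step 7 — Complex power: S = V·I* = 0.001142 - j0.1002 VA.
Step 8 — Real power: P = Re(S) = 0.001142 W.
Step 9 — Reactive power: Q = Im(S) = -0.1002 VAR.
Step 10 — Apparent power: |S| = 0.1002 VA.
Step 11 — Power factor: PF = P/|S| = 0.0114 (leading).

(a) P = 0.001142 W  (b) Q = -0.1002 VAR  (c) S = 0.1002 VA  (d) PF = 0.0114 (leading)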